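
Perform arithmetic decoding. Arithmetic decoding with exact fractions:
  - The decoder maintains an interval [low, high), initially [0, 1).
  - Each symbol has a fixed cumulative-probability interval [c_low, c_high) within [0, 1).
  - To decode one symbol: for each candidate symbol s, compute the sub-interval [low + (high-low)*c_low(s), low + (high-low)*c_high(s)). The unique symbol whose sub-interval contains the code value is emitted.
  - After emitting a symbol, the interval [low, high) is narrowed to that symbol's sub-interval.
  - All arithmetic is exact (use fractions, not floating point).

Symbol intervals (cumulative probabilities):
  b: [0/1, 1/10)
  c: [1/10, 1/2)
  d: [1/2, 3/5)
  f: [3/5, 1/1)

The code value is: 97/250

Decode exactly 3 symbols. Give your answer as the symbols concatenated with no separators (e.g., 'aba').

Step 1: interval [0/1, 1/1), width = 1/1 - 0/1 = 1/1
  'b': [0/1 + 1/1*0/1, 0/1 + 1/1*1/10) = [0/1, 1/10)
  'c': [0/1 + 1/1*1/10, 0/1 + 1/1*1/2) = [1/10, 1/2) <- contains code 97/250
  'd': [0/1 + 1/1*1/2, 0/1 + 1/1*3/5) = [1/2, 3/5)
  'f': [0/1 + 1/1*3/5, 0/1 + 1/1*1/1) = [3/5, 1/1)
  emit 'c', narrow to [1/10, 1/2)
Step 2: interval [1/10, 1/2), width = 1/2 - 1/10 = 2/5
  'b': [1/10 + 2/5*0/1, 1/10 + 2/5*1/10) = [1/10, 7/50)
  'c': [1/10 + 2/5*1/10, 1/10 + 2/5*1/2) = [7/50, 3/10)
  'd': [1/10 + 2/5*1/2, 1/10 + 2/5*3/5) = [3/10, 17/50)
  'f': [1/10 + 2/5*3/5, 1/10 + 2/5*1/1) = [17/50, 1/2) <- contains code 97/250
  emit 'f', narrow to [17/50, 1/2)
Step 3: interval [17/50, 1/2), width = 1/2 - 17/50 = 4/25
  'b': [17/50 + 4/25*0/1, 17/50 + 4/25*1/10) = [17/50, 89/250)
  'c': [17/50 + 4/25*1/10, 17/50 + 4/25*1/2) = [89/250, 21/50) <- contains code 97/250
  'd': [17/50 + 4/25*1/2, 17/50 + 4/25*3/5) = [21/50, 109/250)
  'f': [17/50 + 4/25*3/5, 17/50 + 4/25*1/1) = [109/250, 1/2)
  emit 'c', narrow to [89/250, 21/50)

Answer: cfc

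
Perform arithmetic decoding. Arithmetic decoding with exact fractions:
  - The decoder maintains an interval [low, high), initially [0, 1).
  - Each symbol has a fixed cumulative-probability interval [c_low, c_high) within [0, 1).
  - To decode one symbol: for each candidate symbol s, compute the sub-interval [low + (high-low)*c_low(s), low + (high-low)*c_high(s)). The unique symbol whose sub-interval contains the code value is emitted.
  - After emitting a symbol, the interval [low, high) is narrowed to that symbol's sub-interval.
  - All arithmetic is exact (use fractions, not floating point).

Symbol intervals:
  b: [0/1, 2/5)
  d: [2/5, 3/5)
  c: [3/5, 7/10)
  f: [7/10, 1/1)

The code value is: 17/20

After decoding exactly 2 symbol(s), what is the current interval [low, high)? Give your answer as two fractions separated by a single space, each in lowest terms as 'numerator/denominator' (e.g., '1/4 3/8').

Answer: 41/50 22/25

Derivation:
Step 1: interval [0/1, 1/1), width = 1/1 - 0/1 = 1/1
  'b': [0/1 + 1/1*0/1, 0/1 + 1/1*2/5) = [0/1, 2/5)
  'd': [0/1 + 1/1*2/5, 0/1 + 1/1*3/5) = [2/5, 3/5)
  'c': [0/1 + 1/1*3/5, 0/1 + 1/1*7/10) = [3/5, 7/10)
  'f': [0/1 + 1/1*7/10, 0/1 + 1/1*1/1) = [7/10, 1/1) <- contains code 17/20
  emit 'f', narrow to [7/10, 1/1)
Step 2: interval [7/10, 1/1), width = 1/1 - 7/10 = 3/10
  'b': [7/10 + 3/10*0/1, 7/10 + 3/10*2/5) = [7/10, 41/50)
  'd': [7/10 + 3/10*2/5, 7/10 + 3/10*3/5) = [41/50, 22/25) <- contains code 17/20
  'c': [7/10 + 3/10*3/5, 7/10 + 3/10*7/10) = [22/25, 91/100)
  'f': [7/10 + 3/10*7/10, 7/10 + 3/10*1/1) = [91/100, 1/1)
  emit 'd', narrow to [41/50, 22/25)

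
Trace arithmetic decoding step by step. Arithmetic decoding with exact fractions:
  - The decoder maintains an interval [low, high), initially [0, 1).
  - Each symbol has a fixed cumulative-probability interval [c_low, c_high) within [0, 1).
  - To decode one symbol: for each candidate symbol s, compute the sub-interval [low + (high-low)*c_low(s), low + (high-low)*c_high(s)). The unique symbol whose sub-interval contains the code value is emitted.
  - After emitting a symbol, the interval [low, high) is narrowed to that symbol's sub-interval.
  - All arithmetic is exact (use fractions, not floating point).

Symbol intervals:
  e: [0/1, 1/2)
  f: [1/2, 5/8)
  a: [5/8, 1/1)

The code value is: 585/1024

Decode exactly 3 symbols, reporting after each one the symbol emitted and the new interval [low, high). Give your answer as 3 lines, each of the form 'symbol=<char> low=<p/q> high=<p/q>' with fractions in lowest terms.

Answer: symbol=f low=1/2 high=5/8
symbol=f low=9/16 high=37/64
symbol=f low=73/128 high=293/512

Derivation:
Step 1: interval [0/1, 1/1), width = 1/1 - 0/1 = 1/1
  'e': [0/1 + 1/1*0/1, 0/1 + 1/1*1/2) = [0/1, 1/2)
  'f': [0/1 + 1/1*1/2, 0/1 + 1/1*5/8) = [1/2, 5/8) <- contains code 585/1024
  'a': [0/1 + 1/1*5/8, 0/1 + 1/1*1/1) = [5/8, 1/1)
  emit 'f', narrow to [1/2, 5/8)
Step 2: interval [1/2, 5/8), width = 5/8 - 1/2 = 1/8
  'e': [1/2 + 1/8*0/1, 1/2 + 1/8*1/2) = [1/2, 9/16)
  'f': [1/2 + 1/8*1/2, 1/2 + 1/8*5/8) = [9/16, 37/64) <- contains code 585/1024
  'a': [1/2 + 1/8*5/8, 1/2 + 1/8*1/1) = [37/64, 5/8)
  emit 'f', narrow to [9/16, 37/64)
Step 3: interval [9/16, 37/64), width = 37/64 - 9/16 = 1/64
  'e': [9/16 + 1/64*0/1, 9/16 + 1/64*1/2) = [9/16, 73/128)
  'f': [9/16 + 1/64*1/2, 9/16 + 1/64*5/8) = [73/128, 293/512) <- contains code 585/1024
  'a': [9/16 + 1/64*5/8, 9/16 + 1/64*1/1) = [293/512, 37/64)
  emit 'f', narrow to [73/128, 293/512)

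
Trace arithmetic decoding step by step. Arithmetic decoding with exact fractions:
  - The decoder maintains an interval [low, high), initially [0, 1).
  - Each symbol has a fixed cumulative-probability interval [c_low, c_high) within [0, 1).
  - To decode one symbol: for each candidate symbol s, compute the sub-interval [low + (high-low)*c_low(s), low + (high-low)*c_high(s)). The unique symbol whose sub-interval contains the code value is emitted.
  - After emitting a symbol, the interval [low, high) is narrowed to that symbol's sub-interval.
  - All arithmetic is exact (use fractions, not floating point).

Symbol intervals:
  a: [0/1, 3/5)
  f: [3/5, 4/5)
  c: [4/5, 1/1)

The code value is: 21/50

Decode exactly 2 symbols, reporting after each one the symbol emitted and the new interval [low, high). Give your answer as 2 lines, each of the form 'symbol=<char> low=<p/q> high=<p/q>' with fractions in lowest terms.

Step 1: interval [0/1, 1/1), width = 1/1 - 0/1 = 1/1
  'a': [0/1 + 1/1*0/1, 0/1 + 1/1*3/5) = [0/1, 3/5) <- contains code 21/50
  'f': [0/1 + 1/1*3/5, 0/1 + 1/1*4/5) = [3/5, 4/5)
  'c': [0/1 + 1/1*4/5, 0/1 + 1/1*1/1) = [4/5, 1/1)
  emit 'a', narrow to [0/1, 3/5)
Step 2: interval [0/1, 3/5), width = 3/5 - 0/1 = 3/5
  'a': [0/1 + 3/5*0/1, 0/1 + 3/5*3/5) = [0/1, 9/25)
  'f': [0/1 + 3/5*3/5, 0/1 + 3/5*4/5) = [9/25, 12/25) <- contains code 21/50
  'c': [0/1 + 3/5*4/5, 0/1 + 3/5*1/1) = [12/25, 3/5)
  emit 'f', narrow to [9/25, 12/25)

Answer: symbol=a low=0/1 high=3/5
symbol=f low=9/25 high=12/25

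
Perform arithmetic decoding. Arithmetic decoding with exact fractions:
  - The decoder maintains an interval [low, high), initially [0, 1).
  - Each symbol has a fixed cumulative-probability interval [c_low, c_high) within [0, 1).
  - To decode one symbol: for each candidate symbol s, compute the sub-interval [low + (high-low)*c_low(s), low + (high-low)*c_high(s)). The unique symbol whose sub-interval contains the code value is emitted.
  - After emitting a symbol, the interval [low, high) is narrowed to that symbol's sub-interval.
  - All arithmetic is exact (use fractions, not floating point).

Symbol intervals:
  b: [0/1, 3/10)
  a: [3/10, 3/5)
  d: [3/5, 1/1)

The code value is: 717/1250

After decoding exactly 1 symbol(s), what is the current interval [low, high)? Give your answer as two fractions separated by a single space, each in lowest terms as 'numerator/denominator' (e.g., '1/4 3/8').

Step 1: interval [0/1, 1/1), width = 1/1 - 0/1 = 1/1
  'b': [0/1 + 1/1*0/1, 0/1 + 1/1*3/10) = [0/1, 3/10)
  'a': [0/1 + 1/1*3/10, 0/1 + 1/1*3/5) = [3/10, 3/5) <- contains code 717/1250
  'd': [0/1 + 1/1*3/5, 0/1 + 1/1*1/1) = [3/5, 1/1)
  emit 'a', narrow to [3/10, 3/5)

Answer: 3/10 3/5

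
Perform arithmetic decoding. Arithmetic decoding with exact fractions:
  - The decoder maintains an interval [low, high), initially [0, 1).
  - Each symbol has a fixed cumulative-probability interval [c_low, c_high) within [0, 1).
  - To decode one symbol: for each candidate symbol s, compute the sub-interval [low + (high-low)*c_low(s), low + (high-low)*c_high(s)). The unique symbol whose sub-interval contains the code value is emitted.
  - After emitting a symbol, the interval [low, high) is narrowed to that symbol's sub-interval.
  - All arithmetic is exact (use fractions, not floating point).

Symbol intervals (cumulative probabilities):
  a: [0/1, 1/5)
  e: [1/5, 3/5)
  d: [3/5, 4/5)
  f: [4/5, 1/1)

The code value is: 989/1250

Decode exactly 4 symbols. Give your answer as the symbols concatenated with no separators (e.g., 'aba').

Answer: dfdf

Derivation:
Step 1: interval [0/1, 1/1), width = 1/1 - 0/1 = 1/1
  'a': [0/1 + 1/1*0/1, 0/1 + 1/1*1/5) = [0/1, 1/5)
  'e': [0/1 + 1/1*1/5, 0/1 + 1/1*3/5) = [1/5, 3/5)
  'd': [0/1 + 1/1*3/5, 0/1 + 1/1*4/5) = [3/5, 4/5) <- contains code 989/1250
  'f': [0/1 + 1/1*4/5, 0/1 + 1/1*1/1) = [4/5, 1/1)
  emit 'd', narrow to [3/5, 4/5)
Step 2: interval [3/5, 4/5), width = 4/5 - 3/5 = 1/5
  'a': [3/5 + 1/5*0/1, 3/5 + 1/5*1/5) = [3/5, 16/25)
  'e': [3/5 + 1/5*1/5, 3/5 + 1/5*3/5) = [16/25, 18/25)
  'd': [3/5 + 1/5*3/5, 3/5 + 1/5*4/5) = [18/25, 19/25)
  'f': [3/5 + 1/5*4/5, 3/5 + 1/5*1/1) = [19/25, 4/5) <- contains code 989/1250
  emit 'f', narrow to [19/25, 4/5)
Step 3: interval [19/25, 4/5), width = 4/5 - 19/25 = 1/25
  'a': [19/25 + 1/25*0/1, 19/25 + 1/25*1/5) = [19/25, 96/125)
  'e': [19/25 + 1/25*1/5, 19/25 + 1/25*3/5) = [96/125, 98/125)
  'd': [19/25 + 1/25*3/5, 19/25 + 1/25*4/5) = [98/125, 99/125) <- contains code 989/1250
  'f': [19/25 + 1/25*4/5, 19/25 + 1/25*1/1) = [99/125, 4/5)
  emit 'd', narrow to [98/125, 99/125)
Step 4: interval [98/125, 99/125), width = 99/125 - 98/125 = 1/125
  'a': [98/125 + 1/125*0/1, 98/125 + 1/125*1/5) = [98/125, 491/625)
  'e': [98/125 + 1/125*1/5, 98/125 + 1/125*3/5) = [491/625, 493/625)
  'd': [98/125 + 1/125*3/5, 98/125 + 1/125*4/5) = [493/625, 494/625)
  'f': [98/125 + 1/125*4/5, 98/125 + 1/125*1/1) = [494/625, 99/125) <- contains code 989/1250
  emit 'f', narrow to [494/625, 99/125)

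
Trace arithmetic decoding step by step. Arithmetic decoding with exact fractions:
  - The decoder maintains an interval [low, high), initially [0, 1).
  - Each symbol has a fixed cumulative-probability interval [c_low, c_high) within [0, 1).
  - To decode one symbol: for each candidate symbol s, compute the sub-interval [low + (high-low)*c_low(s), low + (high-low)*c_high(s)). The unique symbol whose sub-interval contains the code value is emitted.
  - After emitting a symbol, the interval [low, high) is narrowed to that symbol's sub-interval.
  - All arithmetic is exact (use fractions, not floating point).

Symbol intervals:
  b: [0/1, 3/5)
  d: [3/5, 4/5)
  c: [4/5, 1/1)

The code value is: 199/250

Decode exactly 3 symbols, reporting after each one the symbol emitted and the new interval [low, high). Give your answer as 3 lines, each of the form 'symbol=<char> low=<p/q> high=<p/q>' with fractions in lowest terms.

Answer: symbol=d low=3/5 high=4/5
symbol=c low=19/25 high=4/5
symbol=c low=99/125 high=4/5

Derivation:
Step 1: interval [0/1, 1/1), width = 1/1 - 0/1 = 1/1
  'b': [0/1 + 1/1*0/1, 0/1 + 1/1*3/5) = [0/1, 3/5)
  'd': [0/1 + 1/1*3/5, 0/1 + 1/1*4/5) = [3/5, 4/5) <- contains code 199/250
  'c': [0/1 + 1/1*4/5, 0/1 + 1/1*1/1) = [4/5, 1/1)
  emit 'd', narrow to [3/5, 4/5)
Step 2: interval [3/5, 4/5), width = 4/5 - 3/5 = 1/5
  'b': [3/5 + 1/5*0/1, 3/5 + 1/5*3/5) = [3/5, 18/25)
  'd': [3/5 + 1/5*3/5, 3/5 + 1/5*4/5) = [18/25, 19/25)
  'c': [3/5 + 1/5*4/5, 3/5 + 1/5*1/1) = [19/25, 4/5) <- contains code 199/250
  emit 'c', narrow to [19/25, 4/5)
Step 3: interval [19/25, 4/5), width = 4/5 - 19/25 = 1/25
  'b': [19/25 + 1/25*0/1, 19/25 + 1/25*3/5) = [19/25, 98/125)
  'd': [19/25 + 1/25*3/5, 19/25 + 1/25*4/5) = [98/125, 99/125)
  'c': [19/25 + 1/25*4/5, 19/25 + 1/25*1/1) = [99/125, 4/5) <- contains code 199/250
  emit 'c', narrow to [99/125, 4/5)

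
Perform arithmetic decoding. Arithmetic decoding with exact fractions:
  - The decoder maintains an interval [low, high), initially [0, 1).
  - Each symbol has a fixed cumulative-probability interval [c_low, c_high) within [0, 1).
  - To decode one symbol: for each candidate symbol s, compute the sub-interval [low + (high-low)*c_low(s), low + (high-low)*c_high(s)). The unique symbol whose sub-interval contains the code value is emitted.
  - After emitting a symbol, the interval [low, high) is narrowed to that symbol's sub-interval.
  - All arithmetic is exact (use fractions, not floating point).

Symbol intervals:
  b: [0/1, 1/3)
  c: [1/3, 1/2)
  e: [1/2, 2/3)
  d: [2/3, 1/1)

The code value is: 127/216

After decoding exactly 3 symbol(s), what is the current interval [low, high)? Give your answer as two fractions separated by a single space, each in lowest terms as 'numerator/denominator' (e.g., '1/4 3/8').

Answer: 7/12 16/27

Derivation:
Step 1: interval [0/1, 1/1), width = 1/1 - 0/1 = 1/1
  'b': [0/1 + 1/1*0/1, 0/1 + 1/1*1/3) = [0/1, 1/3)
  'c': [0/1 + 1/1*1/3, 0/1 + 1/1*1/2) = [1/3, 1/2)
  'e': [0/1 + 1/1*1/2, 0/1 + 1/1*2/3) = [1/2, 2/3) <- contains code 127/216
  'd': [0/1 + 1/1*2/3, 0/1 + 1/1*1/1) = [2/3, 1/1)
  emit 'e', narrow to [1/2, 2/3)
Step 2: interval [1/2, 2/3), width = 2/3 - 1/2 = 1/6
  'b': [1/2 + 1/6*0/1, 1/2 + 1/6*1/3) = [1/2, 5/9)
  'c': [1/2 + 1/6*1/3, 1/2 + 1/6*1/2) = [5/9, 7/12)
  'e': [1/2 + 1/6*1/2, 1/2 + 1/6*2/3) = [7/12, 11/18) <- contains code 127/216
  'd': [1/2 + 1/6*2/3, 1/2 + 1/6*1/1) = [11/18, 2/3)
  emit 'e', narrow to [7/12, 11/18)
Step 3: interval [7/12, 11/18), width = 11/18 - 7/12 = 1/36
  'b': [7/12 + 1/36*0/1, 7/12 + 1/36*1/3) = [7/12, 16/27) <- contains code 127/216
  'c': [7/12 + 1/36*1/3, 7/12 + 1/36*1/2) = [16/27, 43/72)
  'e': [7/12 + 1/36*1/2, 7/12 + 1/36*2/3) = [43/72, 65/108)
  'd': [7/12 + 1/36*2/3, 7/12 + 1/36*1/1) = [65/108, 11/18)
  emit 'b', narrow to [7/12, 16/27)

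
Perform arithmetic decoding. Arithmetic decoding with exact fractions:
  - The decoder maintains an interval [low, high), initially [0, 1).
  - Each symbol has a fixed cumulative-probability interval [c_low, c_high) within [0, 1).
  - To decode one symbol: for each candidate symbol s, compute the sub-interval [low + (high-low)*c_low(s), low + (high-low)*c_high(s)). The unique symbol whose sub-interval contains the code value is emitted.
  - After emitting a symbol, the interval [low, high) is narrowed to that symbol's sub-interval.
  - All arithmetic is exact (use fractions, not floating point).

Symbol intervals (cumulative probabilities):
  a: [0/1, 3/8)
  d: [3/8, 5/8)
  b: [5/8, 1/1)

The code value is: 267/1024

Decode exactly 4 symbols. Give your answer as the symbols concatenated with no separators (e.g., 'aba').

Answer: abad

Derivation:
Step 1: interval [0/1, 1/1), width = 1/1 - 0/1 = 1/1
  'a': [0/1 + 1/1*0/1, 0/1 + 1/1*3/8) = [0/1, 3/8) <- contains code 267/1024
  'd': [0/1 + 1/1*3/8, 0/1 + 1/1*5/8) = [3/8, 5/8)
  'b': [0/1 + 1/1*5/8, 0/1 + 1/1*1/1) = [5/8, 1/1)
  emit 'a', narrow to [0/1, 3/8)
Step 2: interval [0/1, 3/8), width = 3/8 - 0/1 = 3/8
  'a': [0/1 + 3/8*0/1, 0/1 + 3/8*3/8) = [0/1, 9/64)
  'd': [0/1 + 3/8*3/8, 0/1 + 3/8*5/8) = [9/64, 15/64)
  'b': [0/1 + 3/8*5/8, 0/1 + 3/8*1/1) = [15/64, 3/8) <- contains code 267/1024
  emit 'b', narrow to [15/64, 3/8)
Step 3: interval [15/64, 3/8), width = 3/8 - 15/64 = 9/64
  'a': [15/64 + 9/64*0/1, 15/64 + 9/64*3/8) = [15/64, 147/512) <- contains code 267/1024
  'd': [15/64 + 9/64*3/8, 15/64 + 9/64*5/8) = [147/512, 165/512)
  'b': [15/64 + 9/64*5/8, 15/64 + 9/64*1/1) = [165/512, 3/8)
  emit 'a', narrow to [15/64, 147/512)
Step 4: interval [15/64, 147/512), width = 147/512 - 15/64 = 27/512
  'a': [15/64 + 27/512*0/1, 15/64 + 27/512*3/8) = [15/64, 1041/4096)
  'd': [15/64 + 27/512*3/8, 15/64 + 27/512*5/8) = [1041/4096, 1095/4096) <- contains code 267/1024
  'b': [15/64 + 27/512*5/8, 15/64 + 27/512*1/1) = [1095/4096, 147/512)
  emit 'd', narrow to [1041/4096, 1095/4096)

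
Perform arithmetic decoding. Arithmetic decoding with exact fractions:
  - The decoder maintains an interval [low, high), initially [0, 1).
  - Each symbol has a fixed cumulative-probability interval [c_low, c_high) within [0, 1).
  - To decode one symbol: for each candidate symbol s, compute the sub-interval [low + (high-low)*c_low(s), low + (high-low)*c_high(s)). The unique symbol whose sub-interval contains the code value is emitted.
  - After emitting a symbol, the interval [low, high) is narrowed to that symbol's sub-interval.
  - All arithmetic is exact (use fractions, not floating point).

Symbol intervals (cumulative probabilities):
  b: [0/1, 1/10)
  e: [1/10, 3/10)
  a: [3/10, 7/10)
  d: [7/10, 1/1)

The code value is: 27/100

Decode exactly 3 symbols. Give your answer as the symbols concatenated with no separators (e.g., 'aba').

Step 1: interval [0/1, 1/1), width = 1/1 - 0/1 = 1/1
  'b': [0/1 + 1/1*0/1, 0/1 + 1/1*1/10) = [0/1, 1/10)
  'e': [0/1 + 1/1*1/10, 0/1 + 1/1*3/10) = [1/10, 3/10) <- contains code 27/100
  'a': [0/1 + 1/1*3/10, 0/1 + 1/1*7/10) = [3/10, 7/10)
  'd': [0/1 + 1/1*7/10, 0/1 + 1/1*1/1) = [7/10, 1/1)
  emit 'e', narrow to [1/10, 3/10)
Step 2: interval [1/10, 3/10), width = 3/10 - 1/10 = 1/5
  'b': [1/10 + 1/5*0/1, 1/10 + 1/5*1/10) = [1/10, 3/25)
  'e': [1/10 + 1/5*1/10, 1/10 + 1/5*3/10) = [3/25, 4/25)
  'a': [1/10 + 1/5*3/10, 1/10 + 1/5*7/10) = [4/25, 6/25)
  'd': [1/10 + 1/5*7/10, 1/10 + 1/5*1/1) = [6/25, 3/10) <- contains code 27/100
  emit 'd', narrow to [6/25, 3/10)
Step 3: interval [6/25, 3/10), width = 3/10 - 6/25 = 3/50
  'b': [6/25 + 3/50*0/1, 6/25 + 3/50*1/10) = [6/25, 123/500)
  'e': [6/25 + 3/50*1/10, 6/25 + 3/50*3/10) = [123/500, 129/500)
  'a': [6/25 + 3/50*3/10, 6/25 + 3/50*7/10) = [129/500, 141/500) <- contains code 27/100
  'd': [6/25 + 3/50*7/10, 6/25 + 3/50*1/1) = [141/500, 3/10)
  emit 'a', narrow to [129/500, 141/500)

Answer: eda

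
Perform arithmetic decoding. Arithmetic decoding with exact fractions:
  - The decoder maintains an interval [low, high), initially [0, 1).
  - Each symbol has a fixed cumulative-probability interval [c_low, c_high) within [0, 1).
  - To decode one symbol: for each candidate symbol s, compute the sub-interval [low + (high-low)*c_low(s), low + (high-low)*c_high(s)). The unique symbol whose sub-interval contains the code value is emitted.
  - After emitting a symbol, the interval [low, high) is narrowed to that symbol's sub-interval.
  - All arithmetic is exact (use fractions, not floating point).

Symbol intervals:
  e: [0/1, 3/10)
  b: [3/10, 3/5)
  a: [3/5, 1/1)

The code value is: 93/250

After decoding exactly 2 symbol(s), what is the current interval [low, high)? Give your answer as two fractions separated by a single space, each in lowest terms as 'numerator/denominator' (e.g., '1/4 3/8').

Step 1: interval [0/1, 1/1), width = 1/1 - 0/1 = 1/1
  'e': [0/1 + 1/1*0/1, 0/1 + 1/1*3/10) = [0/1, 3/10)
  'b': [0/1 + 1/1*3/10, 0/1 + 1/1*3/5) = [3/10, 3/5) <- contains code 93/250
  'a': [0/1 + 1/1*3/5, 0/1 + 1/1*1/1) = [3/5, 1/1)
  emit 'b', narrow to [3/10, 3/5)
Step 2: interval [3/10, 3/5), width = 3/5 - 3/10 = 3/10
  'e': [3/10 + 3/10*0/1, 3/10 + 3/10*3/10) = [3/10, 39/100) <- contains code 93/250
  'b': [3/10 + 3/10*3/10, 3/10 + 3/10*3/5) = [39/100, 12/25)
  'a': [3/10 + 3/10*3/5, 3/10 + 3/10*1/1) = [12/25, 3/5)
  emit 'e', narrow to [3/10, 39/100)

Answer: 3/10 39/100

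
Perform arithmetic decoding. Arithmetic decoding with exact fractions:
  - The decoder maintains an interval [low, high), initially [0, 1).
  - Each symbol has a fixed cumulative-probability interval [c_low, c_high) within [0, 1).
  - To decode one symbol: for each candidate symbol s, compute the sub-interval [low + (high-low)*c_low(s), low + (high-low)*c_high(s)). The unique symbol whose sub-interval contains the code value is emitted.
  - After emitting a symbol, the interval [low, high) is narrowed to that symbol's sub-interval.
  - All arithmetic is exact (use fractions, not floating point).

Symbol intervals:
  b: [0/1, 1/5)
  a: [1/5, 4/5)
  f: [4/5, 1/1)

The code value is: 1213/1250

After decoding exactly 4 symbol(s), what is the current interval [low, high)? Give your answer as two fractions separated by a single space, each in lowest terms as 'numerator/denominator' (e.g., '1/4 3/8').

Answer: 121/125 608/625

Derivation:
Step 1: interval [0/1, 1/1), width = 1/1 - 0/1 = 1/1
  'b': [0/1 + 1/1*0/1, 0/1 + 1/1*1/5) = [0/1, 1/5)
  'a': [0/1 + 1/1*1/5, 0/1 + 1/1*4/5) = [1/5, 4/5)
  'f': [0/1 + 1/1*4/5, 0/1 + 1/1*1/1) = [4/5, 1/1) <- contains code 1213/1250
  emit 'f', narrow to [4/5, 1/1)
Step 2: interval [4/5, 1/1), width = 1/1 - 4/5 = 1/5
  'b': [4/5 + 1/5*0/1, 4/5 + 1/5*1/5) = [4/5, 21/25)
  'a': [4/5 + 1/5*1/5, 4/5 + 1/5*4/5) = [21/25, 24/25)
  'f': [4/5 + 1/5*4/5, 4/5 + 1/5*1/1) = [24/25, 1/1) <- contains code 1213/1250
  emit 'f', narrow to [24/25, 1/1)
Step 3: interval [24/25, 1/1), width = 1/1 - 24/25 = 1/25
  'b': [24/25 + 1/25*0/1, 24/25 + 1/25*1/5) = [24/25, 121/125)
  'a': [24/25 + 1/25*1/5, 24/25 + 1/25*4/5) = [121/125, 124/125) <- contains code 1213/1250
  'f': [24/25 + 1/25*4/5, 24/25 + 1/25*1/1) = [124/125, 1/1)
  emit 'a', narrow to [121/125, 124/125)
Step 4: interval [121/125, 124/125), width = 124/125 - 121/125 = 3/125
  'b': [121/125 + 3/125*0/1, 121/125 + 3/125*1/5) = [121/125, 608/625) <- contains code 1213/1250
  'a': [121/125 + 3/125*1/5, 121/125 + 3/125*4/5) = [608/625, 617/625)
  'f': [121/125 + 3/125*4/5, 121/125 + 3/125*1/1) = [617/625, 124/125)
  emit 'b', narrow to [121/125, 608/625)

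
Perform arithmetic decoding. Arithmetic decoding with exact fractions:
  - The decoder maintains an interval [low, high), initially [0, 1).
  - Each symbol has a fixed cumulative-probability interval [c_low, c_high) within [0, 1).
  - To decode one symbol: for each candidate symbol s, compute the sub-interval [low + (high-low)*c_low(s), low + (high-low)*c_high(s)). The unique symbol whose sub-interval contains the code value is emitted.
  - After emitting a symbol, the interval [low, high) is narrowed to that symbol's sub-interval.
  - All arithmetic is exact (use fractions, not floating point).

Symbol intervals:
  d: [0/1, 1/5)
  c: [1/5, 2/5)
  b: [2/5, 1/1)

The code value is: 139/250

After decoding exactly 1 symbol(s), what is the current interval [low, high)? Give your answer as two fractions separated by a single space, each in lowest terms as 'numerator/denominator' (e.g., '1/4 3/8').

Answer: 2/5 1/1

Derivation:
Step 1: interval [0/1, 1/1), width = 1/1 - 0/1 = 1/1
  'd': [0/1 + 1/1*0/1, 0/1 + 1/1*1/5) = [0/1, 1/5)
  'c': [0/1 + 1/1*1/5, 0/1 + 1/1*2/5) = [1/5, 2/5)
  'b': [0/1 + 1/1*2/5, 0/1 + 1/1*1/1) = [2/5, 1/1) <- contains code 139/250
  emit 'b', narrow to [2/5, 1/1)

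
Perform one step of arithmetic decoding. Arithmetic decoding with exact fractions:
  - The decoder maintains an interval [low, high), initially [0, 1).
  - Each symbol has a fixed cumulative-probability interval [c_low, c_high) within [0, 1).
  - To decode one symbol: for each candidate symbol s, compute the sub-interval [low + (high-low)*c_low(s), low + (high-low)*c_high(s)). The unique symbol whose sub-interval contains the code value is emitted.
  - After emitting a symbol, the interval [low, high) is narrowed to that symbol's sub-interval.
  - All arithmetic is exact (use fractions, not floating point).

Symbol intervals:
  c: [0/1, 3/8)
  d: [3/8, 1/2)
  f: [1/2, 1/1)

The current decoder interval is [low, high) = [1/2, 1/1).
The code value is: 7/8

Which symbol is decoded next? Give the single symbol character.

Answer: f

Derivation:
Interval width = high − low = 1/1 − 1/2 = 1/2
Scaled code = (code − low) / width = (7/8 − 1/2) / 1/2 = 3/4
  c: [0/1, 3/8) 
  d: [3/8, 1/2) 
  f: [1/2, 1/1) ← scaled code falls here ✓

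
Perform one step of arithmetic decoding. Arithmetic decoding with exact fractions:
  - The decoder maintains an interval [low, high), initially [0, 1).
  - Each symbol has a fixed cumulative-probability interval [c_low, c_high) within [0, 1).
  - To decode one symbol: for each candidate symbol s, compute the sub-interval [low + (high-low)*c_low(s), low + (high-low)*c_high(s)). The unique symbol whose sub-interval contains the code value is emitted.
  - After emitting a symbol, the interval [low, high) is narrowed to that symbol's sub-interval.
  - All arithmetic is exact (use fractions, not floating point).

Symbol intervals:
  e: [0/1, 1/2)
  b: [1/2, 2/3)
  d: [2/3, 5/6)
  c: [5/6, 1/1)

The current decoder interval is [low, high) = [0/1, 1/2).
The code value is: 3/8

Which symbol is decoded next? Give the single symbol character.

Interval width = high − low = 1/2 − 0/1 = 1/2
Scaled code = (code − low) / width = (3/8 − 0/1) / 1/2 = 3/4
  e: [0/1, 1/2) 
  b: [1/2, 2/3) 
  d: [2/3, 5/6) ← scaled code falls here ✓
  c: [5/6, 1/1) 

Answer: d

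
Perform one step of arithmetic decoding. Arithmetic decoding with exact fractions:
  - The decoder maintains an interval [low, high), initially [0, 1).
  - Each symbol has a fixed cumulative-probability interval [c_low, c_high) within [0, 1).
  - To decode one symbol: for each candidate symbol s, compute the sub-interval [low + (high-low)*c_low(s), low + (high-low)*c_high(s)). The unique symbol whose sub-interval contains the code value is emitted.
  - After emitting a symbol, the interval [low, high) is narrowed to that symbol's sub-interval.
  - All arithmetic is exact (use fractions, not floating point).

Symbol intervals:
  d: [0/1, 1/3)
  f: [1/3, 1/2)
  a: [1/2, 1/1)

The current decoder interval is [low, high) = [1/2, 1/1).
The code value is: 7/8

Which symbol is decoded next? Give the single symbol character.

Interval width = high − low = 1/1 − 1/2 = 1/2
Scaled code = (code − low) / width = (7/8 − 1/2) / 1/2 = 3/4
  d: [0/1, 1/3) 
  f: [1/3, 1/2) 
  a: [1/2, 1/1) ← scaled code falls here ✓

Answer: a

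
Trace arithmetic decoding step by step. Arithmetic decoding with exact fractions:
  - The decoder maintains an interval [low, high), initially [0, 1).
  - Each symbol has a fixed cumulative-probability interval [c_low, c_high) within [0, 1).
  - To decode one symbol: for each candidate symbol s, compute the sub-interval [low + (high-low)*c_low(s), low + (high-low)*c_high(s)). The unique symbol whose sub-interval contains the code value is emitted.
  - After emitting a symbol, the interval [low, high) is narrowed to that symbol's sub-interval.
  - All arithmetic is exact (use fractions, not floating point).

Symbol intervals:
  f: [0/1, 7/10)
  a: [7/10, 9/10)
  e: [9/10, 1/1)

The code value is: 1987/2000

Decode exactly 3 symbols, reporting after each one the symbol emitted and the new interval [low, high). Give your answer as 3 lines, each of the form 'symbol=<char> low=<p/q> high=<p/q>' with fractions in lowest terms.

Step 1: interval [0/1, 1/1), width = 1/1 - 0/1 = 1/1
  'f': [0/1 + 1/1*0/1, 0/1 + 1/1*7/10) = [0/1, 7/10)
  'a': [0/1 + 1/1*7/10, 0/1 + 1/1*9/10) = [7/10, 9/10)
  'e': [0/1 + 1/1*9/10, 0/1 + 1/1*1/1) = [9/10, 1/1) <- contains code 1987/2000
  emit 'e', narrow to [9/10, 1/1)
Step 2: interval [9/10, 1/1), width = 1/1 - 9/10 = 1/10
  'f': [9/10 + 1/10*0/1, 9/10 + 1/10*7/10) = [9/10, 97/100)
  'a': [9/10 + 1/10*7/10, 9/10 + 1/10*9/10) = [97/100, 99/100)
  'e': [9/10 + 1/10*9/10, 9/10 + 1/10*1/1) = [99/100, 1/1) <- contains code 1987/2000
  emit 'e', narrow to [99/100, 1/1)
Step 3: interval [99/100, 1/1), width = 1/1 - 99/100 = 1/100
  'f': [99/100 + 1/100*0/1, 99/100 + 1/100*7/10) = [99/100, 997/1000) <- contains code 1987/2000
  'a': [99/100 + 1/100*7/10, 99/100 + 1/100*9/10) = [997/1000, 999/1000)
  'e': [99/100 + 1/100*9/10, 99/100 + 1/100*1/1) = [999/1000, 1/1)
  emit 'f', narrow to [99/100, 997/1000)

Answer: symbol=e low=9/10 high=1/1
symbol=e low=99/100 high=1/1
symbol=f low=99/100 high=997/1000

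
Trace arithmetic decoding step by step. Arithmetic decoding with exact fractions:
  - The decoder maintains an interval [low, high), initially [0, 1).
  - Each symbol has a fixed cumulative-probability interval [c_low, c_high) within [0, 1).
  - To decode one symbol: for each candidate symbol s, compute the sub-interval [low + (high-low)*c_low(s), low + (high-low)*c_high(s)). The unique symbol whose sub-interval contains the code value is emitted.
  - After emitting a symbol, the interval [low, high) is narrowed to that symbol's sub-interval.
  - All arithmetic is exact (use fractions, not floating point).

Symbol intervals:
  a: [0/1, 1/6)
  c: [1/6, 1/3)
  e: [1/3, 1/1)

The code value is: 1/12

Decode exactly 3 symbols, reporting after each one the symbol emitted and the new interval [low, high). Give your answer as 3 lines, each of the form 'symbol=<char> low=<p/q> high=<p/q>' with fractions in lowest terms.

Answer: symbol=a low=0/1 high=1/6
symbol=e low=1/18 high=1/6
symbol=c low=2/27 high=5/54

Derivation:
Step 1: interval [0/1, 1/1), width = 1/1 - 0/1 = 1/1
  'a': [0/1 + 1/1*0/1, 0/1 + 1/1*1/6) = [0/1, 1/6) <- contains code 1/12
  'c': [0/1 + 1/1*1/6, 0/1 + 1/1*1/3) = [1/6, 1/3)
  'e': [0/1 + 1/1*1/3, 0/1 + 1/1*1/1) = [1/3, 1/1)
  emit 'a', narrow to [0/1, 1/6)
Step 2: interval [0/1, 1/6), width = 1/6 - 0/1 = 1/6
  'a': [0/1 + 1/6*0/1, 0/1 + 1/6*1/6) = [0/1, 1/36)
  'c': [0/1 + 1/6*1/6, 0/1 + 1/6*1/3) = [1/36, 1/18)
  'e': [0/1 + 1/6*1/3, 0/1 + 1/6*1/1) = [1/18, 1/6) <- contains code 1/12
  emit 'e', narrow to [1/18, 1/6)
Step 3: interval [1/18, 1/6), width = 1/6 - 1/18 = 1/9
  'a': [1/18 + 1/9*0/1, 1/18 + 1/9*1/6) = [1/18, 2/27)
  'c': [1/18 + 1/9*1/6, 1/18 + 1/9*1/3) = [2/27, 5/54) <- contains code 1/12
  'e': [1/18 + 1/9*1/3, 1/18 + 1/9*1/1) = [5/54, 1/6)
  emit 'c', narrow to [2/27, 5/54)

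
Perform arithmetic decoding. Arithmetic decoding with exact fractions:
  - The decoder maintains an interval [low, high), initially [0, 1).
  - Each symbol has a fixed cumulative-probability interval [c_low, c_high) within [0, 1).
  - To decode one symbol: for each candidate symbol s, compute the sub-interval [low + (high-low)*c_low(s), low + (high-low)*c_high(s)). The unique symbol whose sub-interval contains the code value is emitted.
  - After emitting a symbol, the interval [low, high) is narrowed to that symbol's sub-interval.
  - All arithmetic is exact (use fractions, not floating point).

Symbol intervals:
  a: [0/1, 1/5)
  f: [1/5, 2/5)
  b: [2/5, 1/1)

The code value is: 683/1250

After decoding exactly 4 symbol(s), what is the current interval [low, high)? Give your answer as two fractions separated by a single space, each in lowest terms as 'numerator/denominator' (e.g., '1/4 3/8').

Step 1: interval [0/1, 1/1), width = 1/1 - 0/1 = 1/1
  'a': [0/1 + 1/1*0/1, 0/1 + 1/1*1/5) = [0/1, 1/5)
  'f': [0/1 + 1/1*1/5, 0/1 + 1/1*2/5) = [1/5, 2/5)
  'b': [0/1 + 1/1*2/5, 0/1 + 1/1*1/1) = [2/5, 1/1) <- contains code 683/1250
  emit 'b', narrow to [2/5, 1/1)
Step 2: interval [2/5, 1/1), width = 1/1 - 2/5 = 3/5
  'a': [2/5 + 3/5*0/1, 2/5 + 3/5*1/5) = [2/5, 13/25)
  'f': [2/5 + 3/5*1/5, 2/5 + 3/5*2/5) = [13/25, 16/25) <- contains code 683/1250
  'b': [2/5 + 3/5*2/5, 2/5 + 3/5*1/1) = [16/25, 1/1)
  emit 'f', narrow to [13/25, 16/25)
Step 3: interval [13/25, 16/25), width = 16/25 - 13/25 = 3/25
  'a': [13/25 + 3/25*0/1, 13/25 + 3/25*1/5) = [13/25, 68/125)
  'f': [13/25 + 3/25*1/5, 13/25 + 3/25*2/5) = [68/125, 71/125) <- contains code 683/1250
  'b': [13/25 + 3/25*2/5, 13/25 + 3/25*1/1) = [71/125, 16/25)
  emit 'f', narrow to [68/125, 71/125)
Step 4: interval [68/125, 71/125), width = 71/125 - 68/125 = 3/125
  'a': [68/125 + 3/125*0/1, 68/125 + 3/125*1/5) = [68/125, 343/625) <- contains code 683/1250
  'f': [68/125 + 3/125*1/5, 68/125 + 3/125*2/5) = [343/625, 346/625)
  'b': [68/125 + 3/125*2/5, 68/125 + 3/125*1/1) = [346/625, 71/125)
  emit 'a', narrow to [68/125, 343/625)

Answer: 68/125 343/625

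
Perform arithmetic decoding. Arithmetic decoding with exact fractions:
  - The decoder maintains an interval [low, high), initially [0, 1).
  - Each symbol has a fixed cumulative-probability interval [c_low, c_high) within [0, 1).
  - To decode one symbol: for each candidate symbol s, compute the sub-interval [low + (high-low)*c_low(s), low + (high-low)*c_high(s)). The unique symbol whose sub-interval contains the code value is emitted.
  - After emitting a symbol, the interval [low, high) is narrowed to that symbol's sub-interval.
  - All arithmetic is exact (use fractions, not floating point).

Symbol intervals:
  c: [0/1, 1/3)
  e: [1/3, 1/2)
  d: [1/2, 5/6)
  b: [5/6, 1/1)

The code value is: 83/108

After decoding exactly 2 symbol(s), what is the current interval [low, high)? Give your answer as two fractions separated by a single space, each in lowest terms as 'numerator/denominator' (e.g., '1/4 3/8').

Answer: 2/3 7/9

Derivation:
Step 1: interval [0/1, 1/1), width = 1/1 - 0/1 = 1/1
  'c': [0/1 + 1/1*0/1, 0/1 + 1/1*1/3) = [0/1, 1/3)
  'e': [0/1 + 1/1*1/3, 0/1 + 1/1*1/2) = [1/3, 1/2)
  'd': [0/1 + 1/1*1/2, 0/1 + 1/1*5/6) = [1/2, 5/6) <- contains code 83/108
  'b': [0/1 + 1/1*5/6, 0/1 + 1/1*1/1) = [5/6, 1/1)
  emit 'd', narrow to [1/2, 5/6)
Step 2: interval [1/2, 5/6), width = 5/6 - 1/2 = 1/3
  'c': [1/2 + 1/3*0/1, 1/2 + 1/3*1/3) = [1/2, 11/18)
  'e': [1/2 + 1/3*1/3, 1/2 + 1/3*1/2) = [11/18, 2/3)
  'd': [1/2 + 1/3*1/2, 1/2 + 1/3*5/6) = [2/3, 7/9) <- contains code 83/108
  'b': [1/2 + 1/3*5/6, 1/2 + 1/3*1/1) = [7/9, 5/6)
  emit 'd', narrow to [2/3, 7/9)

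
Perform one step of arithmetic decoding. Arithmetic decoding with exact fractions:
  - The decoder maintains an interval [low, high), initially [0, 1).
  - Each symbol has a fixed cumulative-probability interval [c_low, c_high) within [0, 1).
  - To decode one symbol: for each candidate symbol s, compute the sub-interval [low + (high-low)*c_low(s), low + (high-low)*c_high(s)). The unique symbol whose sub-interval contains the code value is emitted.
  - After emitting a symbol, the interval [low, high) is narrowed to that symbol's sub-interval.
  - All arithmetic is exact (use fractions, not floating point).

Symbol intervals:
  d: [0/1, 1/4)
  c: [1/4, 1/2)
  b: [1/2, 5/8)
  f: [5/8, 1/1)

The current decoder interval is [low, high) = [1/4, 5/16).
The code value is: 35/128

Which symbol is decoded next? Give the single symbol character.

Interval width = high − low = 5/16 − 1/4 = 1/16
Scaled code = (code − low) / width = (35/128 − 1/4) / 1/16 = 3/8
  d: [0/1, 1/4) 
  c: [1/4, 1/2) ← scaled code falls here ✓
  b: [1/2, 5/8) 
  f: [5/8, 1/1) 

Answer: c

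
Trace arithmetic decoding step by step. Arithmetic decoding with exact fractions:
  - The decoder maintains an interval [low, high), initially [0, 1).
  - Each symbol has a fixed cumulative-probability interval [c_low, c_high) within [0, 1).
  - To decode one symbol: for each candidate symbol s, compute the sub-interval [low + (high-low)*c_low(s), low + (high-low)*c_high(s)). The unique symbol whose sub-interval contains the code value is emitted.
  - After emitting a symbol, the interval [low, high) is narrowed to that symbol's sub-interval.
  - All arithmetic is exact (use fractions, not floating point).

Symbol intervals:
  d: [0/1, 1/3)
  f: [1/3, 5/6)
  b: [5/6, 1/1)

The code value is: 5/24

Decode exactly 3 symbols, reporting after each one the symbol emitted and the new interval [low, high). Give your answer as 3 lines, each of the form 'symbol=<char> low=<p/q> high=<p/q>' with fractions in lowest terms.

Step 1: interval [0/1, 1/1), width = 1/1 - 0/1 = 1/1
  'd': [0/1 + 1/1*0/1, 0/1 + 1/1*1/3) = [0/1, 1/3) <- contains code 5/24
  'f': [0/1 + 1/1*1/3, 0/1 + 1/1*5/6) = [1/3, 5/6)
  'b': [0/1 + 1/1*5/6, 0/1 + 1/1*1/1) = [5/6, 1/1)
  emit 'd', narrow to [0/1, 1/3)
Step 2: interval [0/1, 1/3), width = 1/3 - 0/1 = 1/3
  'd': [0/1 + 1/3*0/1, 0/1 + 1/3*1/3) = [0/1, 1/9)
  'f': [0/1 + 1/3*1/3, 0/1 + 1/3*5/6) = [1/9, 5/18) <- contains code 5/24
  'b': [0/1 + 1/3*5/6, 0/1 + 1/3*1/1) = [5/18, 1/3)
  emit 'f', narrow to [1/9, 5/18)
Step 3: interval [1/9, 5/18), width = 5/18 - 1/9 = 1/6
  'd': [1/9 + 1/6*0/1, 1/9 + 1/6*1/3) = [1/9, 1/6)
  'f': [1/9 + 1/6*1/3, 1/9 + 1/6*5/6) = [1/6, 1/4) <- contains code 5/24
  'b': [1/9 + 1/6*5/6, 1/9 + 1/6*1/1) = [1/4, 5/18)
  emit 'f', narrow to [1/6, 1/4)

Answer: symbol=d low=0/1 high=1/3
symbol=f low=1/9 high=5/18
symbol=f low=1/6 high=1/4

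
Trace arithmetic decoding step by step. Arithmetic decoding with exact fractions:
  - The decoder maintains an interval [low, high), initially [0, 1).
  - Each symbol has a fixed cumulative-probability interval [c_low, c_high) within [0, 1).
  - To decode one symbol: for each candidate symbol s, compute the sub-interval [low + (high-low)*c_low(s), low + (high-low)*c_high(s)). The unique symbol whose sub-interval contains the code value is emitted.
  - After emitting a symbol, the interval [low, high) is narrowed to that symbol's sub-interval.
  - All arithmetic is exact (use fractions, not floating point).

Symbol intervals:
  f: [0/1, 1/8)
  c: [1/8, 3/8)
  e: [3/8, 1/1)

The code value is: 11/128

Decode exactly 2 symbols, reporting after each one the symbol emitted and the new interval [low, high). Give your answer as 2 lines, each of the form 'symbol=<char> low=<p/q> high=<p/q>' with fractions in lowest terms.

Step 1: interval [0/1, 1/1), width = 1/1 - 0/1 = 1/1
  'f': [0/1 + 1/1*0/1, 0/1 + 1/1*1/8) = [0/1, 1/8) <- contains code 11/128
  'c': [0/1 + 1/1*1/8, 0/1 + 1/1*3/8) = [1/8, 3/8)
  'e': [0/1 + 1/1*3/8, 0/1 + 1/1*1/1) = [3/8, 1/1)
  emit 'f', narrow to [0/1, 1/8)
Step 2: interval [0/1, 1/8), width = 1/8 - 0/1 = 1/8
  'f': [0/1 + 1/8*0/1, 0/1 + 1/8*1/8) = [0/1, 1/64)
  'c': [0/1 + 1/8*1/8, 0/1 + 1/8*3/8) = [1/64, 3/64)
  'e': [0/1 + 1/8*3/8, 0/1 + 1/8*1/1) = [3/64, 1/8) <- contains code 11/128
  emit 'e', narrow to [3/64, 1/8)

Answer: symbol=f low=0/1 high=1/8
symbol=e low=3/64 high=1/8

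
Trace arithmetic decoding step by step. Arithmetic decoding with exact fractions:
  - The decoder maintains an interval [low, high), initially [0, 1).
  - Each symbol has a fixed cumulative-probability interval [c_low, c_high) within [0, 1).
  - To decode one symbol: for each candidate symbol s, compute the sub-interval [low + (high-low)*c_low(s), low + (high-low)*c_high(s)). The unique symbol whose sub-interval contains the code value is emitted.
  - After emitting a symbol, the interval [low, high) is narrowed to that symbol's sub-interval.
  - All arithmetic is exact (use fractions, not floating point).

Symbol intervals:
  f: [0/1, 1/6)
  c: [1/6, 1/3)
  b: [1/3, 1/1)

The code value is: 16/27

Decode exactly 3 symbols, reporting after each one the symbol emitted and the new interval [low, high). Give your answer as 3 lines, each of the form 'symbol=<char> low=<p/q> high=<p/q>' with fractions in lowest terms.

Step 1: interval [0/1, 1/1), width = 1/1 - 0/1 = 1/1
  'f': [0/1 + 1/1*0/1, 0/1 + 1/1*1/6) = [0/1, 1/6)
  'c': [0/1 + 1/1*1/6, 0/1 + 1/1*1/3) = [1/6, 1/3)
  'b': [0/1 + 1/1*1/3, 0/1 + 1/1*1/1) = [1/3, 1/1) <- contains code 16/27
  emit 'b', narrow to [1/3, 1/1)
Step 2: interval [1/3, 1/1), width = 1/1 - 1/3 = 2/3
  'f': [1/3 + 2/3*0/1, 1/3 + 2/3*1/6) = [1/3, 4/9)
  'c': [1/3 + 2/3*1/6, 1/3 + 2/3*1/3) = [4/9, 5/9)
  'b': [1/3 + 2/3*1/3, 1/3 + 2/3*1/1) = [5/9, 1/1) <- contains code 16/27
  emit 'b', narrow to [5/9, 1/1)
Step 3: interval [5/9, 1/1), width = 1/1 - 5/9 = 4/9
  'f': [5/9 + 4/9*0/1, 5/9 + 4/9*1/6) = [5/9, 17/27) <- contains code 16/27
  'c': [5/9 + 4/9*1/6, 5/9 + 4/9*1/3) = [17/27, 19/27)
  'b': [5/9 + 4/9*1/3, 5/9 + 4/9*1/1) = [19/27, 1/1)
  emit 'f', narrow to [5/9, 17/27)

Answer: symbol=b low=1/3 high=1/1
symbol=b low=5/9 high=1/1
symbol=f low=5/9 high=17/27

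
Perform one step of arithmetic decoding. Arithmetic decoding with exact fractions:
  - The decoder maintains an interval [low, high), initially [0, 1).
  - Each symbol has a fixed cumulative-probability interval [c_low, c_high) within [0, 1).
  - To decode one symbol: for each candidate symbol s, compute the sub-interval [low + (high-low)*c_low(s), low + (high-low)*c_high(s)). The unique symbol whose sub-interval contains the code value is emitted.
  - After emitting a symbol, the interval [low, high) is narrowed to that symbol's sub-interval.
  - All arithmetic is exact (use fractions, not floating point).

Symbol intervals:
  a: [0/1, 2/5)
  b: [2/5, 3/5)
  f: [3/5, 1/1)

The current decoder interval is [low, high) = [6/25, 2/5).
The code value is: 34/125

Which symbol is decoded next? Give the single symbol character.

Answer: a

Derivation:
Interval width = high − low = 2/5 − 6/25 = 4/25
Scaled code = (code − low) / width = (34/125 − 6/25) / 4/25 = 1/5
  a: [0/1, 2/5) ← scaled code falls here ✓
  b: [2/5, 3/5) 
  f: [3/5, 1/1) 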